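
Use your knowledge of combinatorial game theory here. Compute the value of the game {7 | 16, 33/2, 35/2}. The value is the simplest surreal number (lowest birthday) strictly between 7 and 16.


Left options: {7}, max = 7
Right options: {16, 33/2, 35/2}, min = 16
All options are numbers and max(Left) < min(Right), so by the simplicity theorem the value is the simplest (earliest-born) number strictly between 7 and 16.
Integers 8 through 15 all lie strictly between 7 and 16.
Among integers, the simplest (lowest birthday = smallest |n|; 0 is born on day 0, +-n on day n) is 8.
No non-integer in the interval can be simpler: if x is a non-integer in the interval, then floor(x) or ceil(x) also lies in the interval (the interval contains an integer), and both are proper prefixes of x's sign expansion, i.e. born earlier. So the game value is 8.
Game value = 8

8


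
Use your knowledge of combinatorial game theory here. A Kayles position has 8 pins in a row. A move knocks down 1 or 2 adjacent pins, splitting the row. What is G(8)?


Kayles: a move removes 1 or 2 adjacent pins from a contiguous row.
Removing pins from a row of k leaves two independent rows (a, b) with a + b = k - 1 (one pin) or a + b = k - 2 (two pins); an end removal gives a = 0.
By Sprague-Grundy, G(k) = mex{ G(a) XOR G(b) } over all these splits. G(0) = 0.
G(1): splits (0,0):0^0=0 -> mex({0}) = 1
G(2): splits (0,1):0^1=1 (0,0):0^0=0 -> mex({0, 1}) = 2
G(3): splits (0,2):0^2=2 (1,1):1^1=0 (0,1):0^1=1 -> mex({0, 1, 2}) = 3
G(4): splits (0,3):0^3=3 (1,2):1^2=3 (0,2):0^2=2 (1,1):1^1=0 -> mex({0, 2, 3}) = 1
G(5): splits (0,4):0^1=1 (1,3):1^3=2 (2,2):2^2=0 (0,3):0^3=3 (1,2):1^2=3 -> mex({0, 1, 2, 3}) = 4
G(6) = mex({0, 1, 2, 4}) = 3
G(7) = mex({0, 1, 3, 4, 5}) = 2
G(8) = mex({0, 2, 3, 5, 6}) = 1
Therefore G(8) = 1.

1


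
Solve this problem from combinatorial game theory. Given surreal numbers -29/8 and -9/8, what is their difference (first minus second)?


x = -29/8, y = -9/8
Converting to common denominator: 8
x = -29/8, y = -9/8
x - y = -29/8 - -9/8 = -5/2

-5/2


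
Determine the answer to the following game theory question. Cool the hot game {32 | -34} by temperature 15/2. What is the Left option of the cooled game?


Original game: {32 | -34} (a switch {a | b} with a > b).
Cooling by t (for t below the temperature (a - b)/2 = 33) taxes each move by t: {a | b} cooled by t is {a - t | b + t}.
Cooling amount: t = 15/2
Cooled Left option: 32 - 15/2 = 49/2
Cooled Right option: -34 + 15/2 = -53/2
Cooled game: {49/2 | -53/2}
Left option = 49/2

49/2


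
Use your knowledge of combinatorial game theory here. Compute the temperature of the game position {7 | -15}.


The game is {7 | -15}, a switch {a | b} with numbers a > b.
Cooling {a | b} by t gives {a - t | b + t}, which stops being hot when a - t = b + t, i.e. at t = (a - b)/2. So the temperature of a switch is (a - b)/2.
Temperature = (Left option - Right option) / 2
= (7 - (-15)) / 2
= 22 / 2
= 11

11


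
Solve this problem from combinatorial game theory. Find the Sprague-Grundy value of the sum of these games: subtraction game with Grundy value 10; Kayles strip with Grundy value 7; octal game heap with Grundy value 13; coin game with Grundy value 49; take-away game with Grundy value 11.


By the Sprague-Grundy theorem, the Grundy value of a sum of games is the XOR of individual Grundy values.
subtraction game: Grundy value = 10. Running XOR: 0 XOR 10 = 10
Kayles strip: Grundy value = 7. Running XOR: 10 XOR 7 = 13
octal game heap: Grundy value = 13. Running XOR: 13 XOR 13 = 0
coin game: Grundy value = 49. Running XOR: 0 XOR 49 = 49
take-away game: Grundy value = 11. Running XOR: 49 XOR 11 = 58
The combined Grundy value is 58.

58


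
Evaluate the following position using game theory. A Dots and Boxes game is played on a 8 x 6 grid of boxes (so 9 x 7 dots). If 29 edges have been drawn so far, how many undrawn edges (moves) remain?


Grid: 8 x 6 boxes, i.e. 9 rows and 7 columns of dots.
Horizontal edges: (rows + 1) * cols = 9 * 6 = 54
Vertical edges: rows * (cols + 1) = 8 * 7 = 56
Total edges: 54 + 56 = 110
Edges drawn: 29
Remaining: 110 - 29 = 81

81


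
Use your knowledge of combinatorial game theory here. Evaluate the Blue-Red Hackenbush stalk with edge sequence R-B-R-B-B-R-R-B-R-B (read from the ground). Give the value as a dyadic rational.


Edges (from ground): R-B-R-B-B-R-R-B-R-B
By Berlekamp's sign-expansion rule, a Blue-Red Hackenbush stalk has the value of the surreal number whose sign sequence is the edge sequence with B -> + and R -> -.
Sign sequence: -+-++--+-+
Trace the sign expansion in the surreal number tree, starting from 0:
Edge 1: R (sign -) -> bounds (-inf, 0), value = -1
Edge 2: B (sign +) -> bounds (-1, 0), value = -1/2
Edge 3: R (sign -) -> bounds (-1, -1/2), value = -3/4
Edge 4: B (sign +) -> bounds (-3/4, -1/2), value = -5/8
Edge 5: B (sign +) -> bounds (-5/8, -1/2), value = -9/16
Edge 6: R (sign -) -> bounds (-5/8, -9/16), value = -19/32
Edge 7: R (sign -) -> bounds (-5/8, -19/32), value = -39/64
Edge 8: B (sign +) -> bounds (-39/64, -19/32), value = -77/128
Edge 9: R (sign -) -> bounds (-39/64, -77/128), value = -155/256
Edge 10: B (sign +) -> bounds (-155/256, -77/128), value = -309/512
Game value = -309/512

-309/512


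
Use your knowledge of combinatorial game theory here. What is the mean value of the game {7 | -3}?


Game = {7 | -3}, a switch {a | b} with numbers a > b.
Its thermograph has left wall a - t and right wall b + t, which meet at t = (a - b)/2, where both equal (a + b)/2. So the mast (mean value) is at (a + b)/2.
Mean = (7 + (-3))/2 = 4/2 = 2

2


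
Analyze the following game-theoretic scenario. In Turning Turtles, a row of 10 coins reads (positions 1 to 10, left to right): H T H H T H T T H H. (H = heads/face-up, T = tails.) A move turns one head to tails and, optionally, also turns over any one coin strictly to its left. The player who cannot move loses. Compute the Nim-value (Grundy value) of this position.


Coins: H T H H T H T T H H
Key fact: a single head at position k behaves exactly like a Nim heap of size k (turning it to T and optionally flipping a coin at j < k corresponds to moving the heap from k to j, or to 0), and heads combine as a disjunctive sum (two heads at the same place would cancel, matching j XOR j = 0). So the Nim-value is the XOR of the 1-indexed positions of the heads.
Face-up positions (1-indexed): [1, 3, 4, 6, 9, 10]
XOR 0 with 1: 0 XOR 1 = 1
XOR 1 with 3: 1 XOR 3 = 2
XOR 2 with 4: 2 XOR 4 = 6
XOR 6 with 6: 6 XOR 6 = 0
XOR 0 with 9: 0 XOR 9 = 9
XOR 9 with 10: 9 XOR 10 = 3
Nim-value = 3

3


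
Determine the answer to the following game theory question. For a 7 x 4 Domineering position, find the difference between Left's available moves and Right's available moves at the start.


Board is 7 x 4 (rows x cols).
Left (vertical) placements: (rows-1) * cols = 6 * 4 = 24
Right (horizontal) placements: rows * (cols-1) = 7 * 3 = 21
Advantage = Left - Right = 24 - 21 = 3

3


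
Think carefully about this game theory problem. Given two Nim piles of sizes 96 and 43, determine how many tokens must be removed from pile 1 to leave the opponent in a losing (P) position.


Piles: 96 and 43
Current XOR: 96 XOR 43 = 75 (non-zero, so this is an N-position).
To make the XOR zero, we need to find a move that balances the piles.
For pile 1 (size 96): target = 96 XOR 75 = 43
We reduce pile 1 from 96 to 43.
Tokens removed: 96 - 43 = 53
Verification: 43 XOR 43 = 0

53


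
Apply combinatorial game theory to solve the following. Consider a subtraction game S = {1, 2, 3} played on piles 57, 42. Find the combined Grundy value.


Subtraction set: {1, 2, 3}
For this subtraction set, G(n) = n mod 4 (period = max + 1 = 4).
Pile 1 (size 57): G(57) = 57 mod 4 = 1
Pile 2 (size 42): G(42) = 42 mod 4 = 2
Total Grundy value = XOR of all: 1 XOR 2 = 3

3


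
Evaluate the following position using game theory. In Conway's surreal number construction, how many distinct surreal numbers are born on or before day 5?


Day 0: {|} = 0 is born. Count = 1.
Day n: the number of surreal numbers born by day n is 2^(n+1) - 1.
By day 0: 2^1 - 1 = 1
By day 1: 2^2 - 1 = 3
By day 2: 2^3 - 1 = 7
By day 3: 2^4 - 1 = 15
By day 4: 2^5 - 1 = 31
By day 5: 2^6 - 1 = 63
By day 5: 63 surreal numbers.

63


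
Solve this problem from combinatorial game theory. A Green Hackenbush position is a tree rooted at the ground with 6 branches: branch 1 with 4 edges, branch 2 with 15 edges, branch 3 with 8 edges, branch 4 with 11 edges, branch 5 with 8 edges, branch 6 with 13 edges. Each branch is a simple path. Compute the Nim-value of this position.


The tree has 6 branches from the ground vertex.
In Green Hackenbush, the Nim-value of a simple path of length k is k.
Branch 1: length 4, Nim-value = 4
Branch 2: length 15, Nim-value = 15
Branch 3: length 8, Nim-value = 8
Branch 4: length 11, Nim-value = 11
Branch 5: length 8, Nim-value = 8
Branch 6: length 13, Nim-value = 13
Total Nim-value = XOR of all branch values:
0 XOR 4 = 4
4 XOR 15 = 11
11 XOR 8 = 3
3 XOR 11 = 8
8 XOR 8 = 0
0 XOR 13 = 13
Nim-value of the tree = 13

13


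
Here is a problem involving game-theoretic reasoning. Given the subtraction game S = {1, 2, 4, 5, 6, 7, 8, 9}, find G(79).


The subtraction set is S = {1, 2, 4, 5, 6, 7, 8, 9}.
G(k) = mex{ G(k - s) : s in S, s <= k }. We compute iteratively: G(0) = 0.
G(1) = mex({0}) = 1
G(2) = mex({0, 1}) = 2
G(3) = mex({1, 2}) = 0
G(4) = mex({0, 2}) = 1
G(5) = mex({0, 1}) = 2
G(6) = mex({0, 1, 2}) = 3
G(7) = mex({0, 1, 2, 3}) = 4
G(8) = mex({0, 1, 2, 3, 4}) = 5
G(9) = mex({0, 1, 2, 4, 5}) = 3
G(10) = mex({0, 1, 2, 3, 5}) = 4
G(11) = mex({0, 1, 2, 3, 4}) = 5
G(12) = mex({0, 1, 2, 3, 4, 5}) = 6
G(13) = mex({1, 2, 3, 4, 5, 6}) = 0
G(14) = mex({0, 2, 3, 4, 5, 6}) = 1
G(15) = mex({0, 1, 3, 4, 5}) = 2
G(16) = mex({1, 2, 3, 4, 5, 6}) = 0
G(17) = mex({0, 2, 3, 4, 5, 6}) = 1
G(18) = mex({0, 1, 3, 4, 5, 6}) = 2
G(19) = mex({0, 1, 2, 4, 5, 6}) = 3
G(20) = mex({0, 1, 2, 3, 5, 6}) = 4
G(21) = mex({0, 1, 2, 3, 4, 6}) = 5
Observe that G(13)..G(21) = 0, 1, 2, 0, 1, 2, 3, 4, 5 repeats G(0)..G(8) = 0, 1, 2, 0, 1, 2, 3, 4, 5.
For k >= max(S) = 9, G(k) is determined by the previous 9 values G(k-9)..G(k-1); a window of 9 consecutive values has recurred shifted by 13, so by induction G(k + 13) = G(k) for all k >= 0: the sequence is periodic from the start with period 13.
One period: G(0..12) = 0, 1, 2, 0, 1, 2, 3, 4, 5, 3, 4, 5, 6.
79 mod 13 = 1, so G(79) = G(1) = 1.

1


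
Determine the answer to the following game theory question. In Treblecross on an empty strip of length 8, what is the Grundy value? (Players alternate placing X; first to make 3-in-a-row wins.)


Treblecross: place X on empty cells; 3-in-a-row wins.
Playing within two cells of an existing X lets the opponent win at once, so sensible play treats the cells i-2..i+2 around each X as dead. The player left with no safe cell loses, so this is a normal-play take-away game on strips of safe cells.
Placing X at cell i (0-indexed) of a strip of k safe cells leaves independent strips of sizes max(0, i-2) and max(0, k-i-3). Hence G(k) = mex{ G(max(0,i-2)) XOR G(max(0,k-i-3)) : 0 <= i < k }, with G(0) = 0.
G(1): splits (0,0):0^0=0 -> mex({0}) = 1
G(2): splits (0,0):0^0=0 -> mex({0}) = 1
G(3): splits (0,0):0^0=0 -> mex({0}) = 1
G(4): splits (0,1):0^1=1 (0,0):0^0=0 -> mex({0, 1}) = 2
G(5): splits (0,2):0^1=1 (0,1):0^1=1 (0,0):0^0=0 -> mex({0, 1}) = 2
G(6) = mex({1}) = 0
G(7) = mex({0, 1, 2}) = 3
G(8) = mex({0, 1, 2}) = 3
Therefore G(8) = 3.

3


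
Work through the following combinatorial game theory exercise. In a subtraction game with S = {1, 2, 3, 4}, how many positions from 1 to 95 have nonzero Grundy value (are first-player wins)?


Subtraction set S = {1, 2, 3, 4}, so G(n) = n mod 5.
G(n) = 0 when n is a multiple of 5.
Multiples of 5 in [1, 95]: 19
N-positions (nonzero Grundy) = 95 - 19 = 76

76


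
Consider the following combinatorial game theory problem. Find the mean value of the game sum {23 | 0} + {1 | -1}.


G1 = {23 | 0}, G2 = {1 | -1}
Each is a switch {a | b} with numbers a > b; its mean value is (a + b)/2, and mean value is additive over game sums: m(G1 + G2) = m(G1) + m(G2).
Mean of G1 = (23 + (0))/2 = 23/2 = 23/2
Mean of G2 = (1 + (-1))/2 = 0/2 = 0
Mean of G1 + G2 = 23/2 + 0 = 23/2

23/2


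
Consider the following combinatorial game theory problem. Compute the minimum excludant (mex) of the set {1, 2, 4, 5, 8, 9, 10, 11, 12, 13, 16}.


Set = {1, 2, 4, 5, 8, 9, 10, 11, 12, 13, 16}
0 is NOT in the set. This is the mex.
mex = 0

0


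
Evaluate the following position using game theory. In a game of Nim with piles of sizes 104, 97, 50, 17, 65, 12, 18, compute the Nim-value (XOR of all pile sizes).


We need the XOR (exclusive or) of all pile sizes.
After XOR-ing pile 1 (size 104): 0 XOR 104 = 104
After XOR-ing pile 2 (size 97): 104 XOR 97 = 9
After XOR-ing pile 3 (size 50): 9 XOR 50 = 59
After XOR-ing pile 4 (size 17): 59 XOR 17 = 42
After XOR-ing pile 5 (size 65): 42 XOR 65 = 107
After XOR-ing pile 6 (size 12): 107 XOR 12 = 103
After XOR-ing pile 7 (size 18): 103 XOR 18 = 117
The Nim-value of this position is 117.

117


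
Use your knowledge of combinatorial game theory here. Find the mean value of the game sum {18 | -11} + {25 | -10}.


G1 = {18 | -11}, G2 = {25 | -10}
Each is a switch {a | b} with numbers a > b; its mean value is (a + b)/2, and mean value is additive over game sums: m(G1 + G2) = m(G1) + m(G2).
Mean of G1 = (18 + (-11))/2 = 7/2 = 7/2
Mean of G2 = (25 + (-10))/2 = 15/2 = 15/2
Mean of G1 + G2 = 7/2 + 15/2 = 11

11


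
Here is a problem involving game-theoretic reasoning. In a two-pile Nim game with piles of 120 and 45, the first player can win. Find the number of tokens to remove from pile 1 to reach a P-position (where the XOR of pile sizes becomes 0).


Piles: 120 and 45
Current XOR: 120 XOR 45 = 85 (non-zero, so this is an N-position).
To make the XOR zero, we need to find a move that balances the piles.
For pile 1 (size 120): target = 120 XOR 85 = 45
We reduce pile 1 from 120 to 45.
Tokens removed: 120 - 45 = 75
Verification: 45 XOR 45 = 0

75


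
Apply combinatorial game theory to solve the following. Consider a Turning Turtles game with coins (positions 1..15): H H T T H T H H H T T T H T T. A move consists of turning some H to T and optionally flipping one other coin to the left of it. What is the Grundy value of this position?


Coins: H H T T H T H H H T T T H T T
Key fact: a single head at position k behaves exactly like a Nim heap of size k (turning it to T and optionally flipping a coin at j < k corresponds to moving the heap from k to j, or to 0), and heads combine as a disjunctive sum (two heads at the same place would cancel, matching j XOR j = 0). So the Nim-value is the XOR of the 1-indexed positions of the heads.
Face-up positions (1-indexed): [1, 2, 5, 7, 8, 9, 13]
XOR 0 with 1: 0 XOR 1 = 1
XOR 1 with 2: 1 XOR 2 = 3
XOR 3 with 5: 3 XOR 5 = 6
XOR 6 with 7: 6 XOR 7 = 1
XOR 1 with 8: 1 XOR 8 = 9
XOR 9 with 9: 9 XOR 9 = 0
XOR 0 with 13: 0 XOR 13 = 13
Nim-value = 13

13


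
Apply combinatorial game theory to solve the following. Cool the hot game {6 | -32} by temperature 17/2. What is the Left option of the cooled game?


Original game: {6 | -32} (a switch {a | b} with a > b).
Cooling by t (for t below the temperature (a - b)/2 = 19) taxes each move by t: {a | b} cooled by t is {a - t | b + t}.
Cooling amount: t = 17/2
Cooled Left option: 6 - 17/2 = -5/2
Cooled Right option: -32 + 17/2 = -47/2
Cooled game: {-5/2 | -47/2}
Left option = -5/2

-5/2


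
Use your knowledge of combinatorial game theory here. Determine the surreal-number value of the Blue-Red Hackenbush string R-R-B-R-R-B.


Edges (from ground): R-R-B-R-R-B
By Berlekamp's sign-expansion rule, a Blue-Red Hackenbush stalk has the value of the surreal number whose sign sequence is the edge sequence with B -> + and R -> -.
Sign sequence: --+--+
Trace the sign expansion in the surreal number tree, starting from 0:
Edge 1: R (sign -) -> bounds (-inf, 0), value = -1
Edge 2: R (sign -) -> bounds (-inf, -1), value = -2
Edge 3: B (sign +) -> bounds (-2, -1), value = -3/2
Edge 4: R (sign -) -> bounds (-2, -3/2), value = -7/4
Edge 5: R (sign -) -> bounds (-2, -7/4), value = -15/8
Edge 6: B (sign +) -> bounds (-15/8, -7/4), value = -29/16
Game value = -29/16

-29/16


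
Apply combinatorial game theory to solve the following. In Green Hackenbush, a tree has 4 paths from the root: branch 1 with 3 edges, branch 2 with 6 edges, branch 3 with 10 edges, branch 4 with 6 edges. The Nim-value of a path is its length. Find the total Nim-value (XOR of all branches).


The tree has 4 branches from the ground vertex.
In Green Hackenbush, the Nim-value of a simple path of length k is k.
Branch 1: length 3, Nim-value = 3
Branch 2: length 6, Nim-value = 6
Branch 3: length 10, Nim-value = 10
Branch 4: length 6, Nim-value = 6
Total Nim-value = XOR of all branch values:
0 XOR 3 = 3
3 XOR 6 = 5
5 XOR 10 = 15
15 XOR 6 = 9
Nim-value of the tree = 9

9


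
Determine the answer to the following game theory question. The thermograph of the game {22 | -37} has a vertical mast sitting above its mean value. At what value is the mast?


Game = {22 | -37}, a switch {a | b} with numbers a > b.
Its thermograph has left wall a - t and right wall b + t, which meet at t = (a - b)/2, where both equal (a + b)/2. So the mast (mean value) is at (a + b)/2.
Mean = (22 + (-37))/2 = -15/2 = -15/2

-15/2


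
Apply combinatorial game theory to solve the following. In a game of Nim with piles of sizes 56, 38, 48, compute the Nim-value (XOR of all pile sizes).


We need the XOR (exclusive or) of all pile sizes.
After XOR-ing pile 1 (size 56): 0 XOR 56 = 56
After XOR-ing pile 2 (size 38): 56 XOR 38 = 30
After XOR-ing pile 3 (size 48): 30 XOR 48 = 46
The Nim-value of this position is 46.

46


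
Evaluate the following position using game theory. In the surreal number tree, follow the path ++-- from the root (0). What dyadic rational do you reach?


Sign expansion: ++--
Rule: track bounds (lo, hi), initially (-inf, +inf). On '+', the current value becomes lo and we move to the simplest number in (value, hi): value + 1 if hi = +inf, otherwise the midpoint (value + hi)/2. On '-', the current value becomes hi and we move to value - 1 if lo = -inf, otherwise the midpoint (lo + value)/2.
Start at 0.
Step 1: sign = +, move right. Bounds: (0, +inf). Value = 1
Step 2: sign = +, move right. Bounds: (1, +inf). Value = 2
Step 3: sign = -, move left. Bounds: (1, 2). Value = 3/2
Step 4: sign = -, move left. Bounds: (1, 3/2). Value = 5/4
The surreal number with sign expansion ++-- is 5/4.

5/4


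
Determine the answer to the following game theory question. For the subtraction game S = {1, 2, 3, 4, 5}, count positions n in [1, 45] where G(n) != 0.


Subtraction set S = {1, 2, 3, 4, 5}, so G(n) = n mod 6.
G(n) = 0 when n is a multiple of 6.
Multiples of 6 in [1, 45]: 7
N-positions (nonzero Grundy) = 45 - 7 = 38

38


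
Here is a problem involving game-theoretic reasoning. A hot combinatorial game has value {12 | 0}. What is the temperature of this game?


The game is {12 | 0}, a switch {a | b} with numbers a > b.
Cooling {a | b} by t gives {a - t | b + t}, which stops being hot when a - t = b + t, i.e. at t = (a - b)/2. So the temperature of a switch is (a - b)/2.
Temperature = (Left option - Right option) / 2
= (12 - (0)) / 2
= 12 / 2
= 6

6


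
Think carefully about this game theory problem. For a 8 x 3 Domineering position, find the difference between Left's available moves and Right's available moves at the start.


Board is 8 x 3 (rows x cols).
Left (vertical) placements: (rows-1) * cols = 7 * 3 = 21
Right (horizontal) placements: rows * (cols-1) = 8 * 2 = 16
Advantage = Left - Right = 21 - 16 = 5

5


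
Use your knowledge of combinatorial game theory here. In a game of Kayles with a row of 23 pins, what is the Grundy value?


Kayles: a move removes 1 or 2 adjacent pins from a contiguous row.
Removing pins from a row of k leaves two independent rows (a, b) with a + b = k - 1 (one pin) or a + b = k - 2 (two pins); an end removal gives a = 0.
By Sprague-Grundy, G(k) = mex{ G(a) XOR G(b) } over all these splits. G(0) = 0.
G(1): splits (0,0):0^0=0 -> mex({0}) = 1
G(2): splits (0,1):0^1=1 (0,0):0^0=0 -> mex({0, 1}) = 2
G(3): splits (0,2):0^2=2 (1,1):1^1=0 (0,1):0^1=1 -> mex({0, 1, 2}) = 3
G(4): splits (0,3):0^3=3 (1,2):1^2=3 (0,2):0^2=2 (1,1):1^1=0 -> mex({0, 2, 3}) = 1
G(5): splits (0,4):0^1=1 (1,3):1^3=2 (2,2):2^2=0 (0,3):0^3=3 (1,2):1^2=3 -> mex({0, 1, 2, 3}) = 4
G(6) = mex({0, 1, 2, 4}) = 3
G(7) = mex({0, 1, 3, 4, 5}) = 2
G(8) = mex({0, 2, 3, 5, 6}) = 1
G(9) = mex({0, 1, 2, 3, 6, 7}) = 4
G(10) = mex({0, 1, 3, 4, 5, 7}) = 2
G(11) = mex({0, 1, 2, 3, 4, 5}) = 6
G(12) = mex({0, 1, 2, 3, 5, 6, 7}) = 4
G(13) = mex({0, 2, 3, 4, 6, 7}) = 1
G(14) = mex({0, 1, 4, 5, 6, 7}) = 2
G(15) = mex({0, 1, 2, 3, 4, 5, 6}) = 7
G(16) = mex({0, 2, 3, 5, 6, 7}) = 1
G(17) = mex({0, 1, 2, 3, 5, 6, 7}) = 4
G(18) = mex({0, 1, 2, 4, 5, 6}) = 3
G(19) = mex({0, 1, 3, 4, 5, 7}) = 2
G(20) = mex({0, 2, 3, 4, 5, 6, 7}) = 1
G(21) = mex({0, 1, 2, 3, 5, 6, 7}) = 4
G(22) = mex({0, 1, 2, 3, 4, 5, 7}) = 6
G(23) = mex({0, 1, 2, 3, 4, 5, 6}) = 7
Therefore G(23) = 7.

7


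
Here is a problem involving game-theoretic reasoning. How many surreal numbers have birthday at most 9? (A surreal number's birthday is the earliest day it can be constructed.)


Day 0: {|} = 0 is born. Count = 1.
Day n: the number of surreal numbers born by day n is 2^(n+1) - 1.
By day 0: 2^1 - 1 = 1
By day 1: 2^2 - 1 = 3
By day 2: 2^3 - 1 = 7
By day 3: 2^4 - 1 = 15
By day 4: 2^5 - 1 = 31
By day 5: 2^6 - 1 = 63
By day 6: 2^7 - 1 = 127
By day 7: 2^8 - 1 = 255
By day 8: 2^9 - 1 = 511
By day 9: 2^10 - 1 = 1023
By day 9: 1023 surreal numbers.

1023


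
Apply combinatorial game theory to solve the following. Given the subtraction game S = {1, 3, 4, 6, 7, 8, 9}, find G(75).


The subtraction set is S = {1, 3, 4, 6, 7, 8, 9}.
G(k) = mex{ G(k - s) : s in S, s <= k }. We compute iteratively: G(0) = 0.
G(1) = mex({0}) = 1
G(2) = mex({1}) = 0
G(3) = mex({0}) = 1
G(4) = mex({0, 1}) = 2
G(5) = mex({0, 1, 2}) = 3
G(6) = mex({0, 1, 3}) = 2
G(7) = mex({0, 1, 2}) = 3
G(8) = mex({0, 1, 2, 3}) = 4
G(9) = mex({0, 1, 2, 3, 4}) = 5
G(10) = mex({0, 1, 2, 3, 5}) = 4
G(11) = mex({0, 1, 2, 3, 4}) = 5
G(12) = mex({1, 2, 3, 4, 5}) = 0
G(13) = mex({0, 2, 3, 4, 5}) = 1
G(14) = mex({1, 2, 3, 4, 5}) = 0
G(15) = mex({0, 2, 3, 4, 5}) = 1
G(16) = mex({0, 1, 3, 4, 5}) = 2
G(17) = mex({0, 1, 2, 4, 5}) = 3
G(18) = mex({0, 1, 3, 4, 5}) = 2
G(19) = mex({0, 1, 2, 4, 5}) = 3
G(20) = mex({0, 1, 2, 3, 5}) = 4
Observe that G(12)..G(20) = 0, 1, 0, 1, 2, 3, 2, 3, 4 repeats G(0)..G(8) = 0, 1, 0, 1, 2, 3, 2, 3, 4.
For k >= max(S) = 9, G(k) is determined by the previous 9 values G(k-9)..G(k-1); a window of 9 consecutive values has recurred shifted by 12, so by induction G(k + 12) = G(k) for all k >= 0: the sequence is periodic from the start with period 12.
One period: G(0..11) = 0, 1, 0, 1, 2, 3, 2, 3, 4, 5, 4, 5.
75 mod 12 = 3, so G(75) = G(3) = 1.

1


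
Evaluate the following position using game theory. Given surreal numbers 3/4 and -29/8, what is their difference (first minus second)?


x = 3/4, y = -29/8
Converting to common denominator: 8
x = 6/8, y = -29/8
x - y = 3/4 - -29/8 = 35/8

35/8


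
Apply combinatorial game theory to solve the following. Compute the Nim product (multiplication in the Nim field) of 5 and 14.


Nim multiplication is bilinear over XOR: (u XOR v) * w = (u*w) XOR (v*w).
So we split each operand into its bit components and XOR the pairwise Nim products.
5 = 1 + 4 (as XOR of powers of 2).
14 = 2 + 4 + 8 (as XOR of powers of 2).
Using the standard Nim-product table on single bits:
  2*2 = 3,   2*4 = 8,   2*8 = 12,
  4*4 = 6,   4*8 = 11,  8*8 = 13,
and  1*x = x (identity), k*l = l*k (commutative).
Pairwise Nim products:
  1 * 2 = 2
  1 * 4 = 4
  1 * 8 = 8
  4 * 2 = 8
  4 * 4 = 6
  4 * 8 = 11
XOR them: 2 XOR 4 XOR 8 XOR 8 XOR 6 XOR 11 = 11.
Result: 5 * 14 = 11 (in Nim).

11


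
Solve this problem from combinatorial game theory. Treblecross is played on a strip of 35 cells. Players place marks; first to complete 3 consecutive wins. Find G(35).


Treblecross: place X on empty cells; 3-in-a-row wins.
Playing within two cells of an existing X lets the opponent win at once, so sensible play treats the cells i-2..i+2 around each X as dead. The player left with no safe cell loses, so this is a normal-play take-away game on strips of safe cells.
Placing X at cell i (0-indexed) of a strip of k safe cells leaves independent strips of sizes max(0, i-2) and max(0, k-i-3). Hence G(k) = mex{ G(max(0,i-2)) XOR G(max(0,k-i-3)) : 0 <= i < k }, with G(0) = 0.
G(1): splits (0,0):0^0=0 -> mex({0}) = 1
G(2): splits (0,0):0^0=0 -> mex({0}) = 1
G(3): splits (0,0):0^0=0 -> mex({0}) = 1
G(4): splits (0,1):0^1=1 (0,0):0^0=0 -> mex({0, 1}) = 2
G(5): splits (0,2):0^1=1 (0,1):0^1=1 (0,0):0^0=0 -> mex({0, 1}) = 2
G(6) = mex({1}) = 0
G(7) = mex({0, 1, 2}) = 3
G(8) = mex({0, 1, 2}) = 3
G(9) = mex({0, 2}) = 1
G(10) = mex({0, 2, 3}) = 1
G(11) = mex({0, 3}) = 1
G(12) = mex({1, 3}) = 0
G(13) = mex({0, 1, 2, 3}) = 4
G(14) = mex({0, 1, 2}) = 3
G(15) = mex({0, 1, 2}) = 3
G(16) = mex({0, 1, 2, 4}) = 3
G(17) = mex({0, 1, 3, 4}) = 2
G(18) = mex({0, 1, 3, 4}) = 2
G(19) = mex({0, 1, 3, 5}) = 2
G(20) = mex({0, 1, 2, 3, 5}) = 4
G(21) = mex({0, 1, 2, 3, 5}) = 4
G(22) = mex({1, 2, 6}) = 0
G(23) = mex({0, 1, 2, 3, 4, 6}) = 5
G(24) = mex({0, 1, 2, 3, 4}) = 5
G(25) = mex({0, 1, 3, 4, 7}) = 2
G(26) = mex({0, 1, 3, 4, 5, 7}) = 2
G(27) = mex({0, 1, 3, 5}) = 2
G(28) = mex({0, 1, 2, 5}) = 3
G(29) = mex({0, 1, 2, 4, 5, 6}) = 3
G(30) = mex({1, 2, 4, 6}) = 0
G(31) = mex({0, 1, 2, 3, 4, 6}) = 5
G(32) = mex({1, 2, 3, 4, 7}) = 0
G(33) = mex({0, 3, 7}) = 1
G(34) = mex({0, 2, 3, 5, 7}) = 1
G(35) = mex({0, 2, 3, 5, 6}) = 1
Therefore G(35) = 1.

1


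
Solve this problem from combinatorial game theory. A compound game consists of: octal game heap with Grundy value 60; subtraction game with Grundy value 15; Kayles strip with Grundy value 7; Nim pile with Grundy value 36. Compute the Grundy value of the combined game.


By the Sprague-Grundy theorem, the Grundy value of a sum of games is the XOR of individual Grundy values.
octal game heap: Grundy value = 60. Running XOR: 0 XOR 60 = 60
subtraction game: Grundy value = 15. Running XOR: 60 XOR 15 = 51
Kayles strip: Grundy value = 7. Running XOR: 51 XOR 7 = 52
Nim pile: Grundy value = 36. Running XOR: 52 XOR 36 = 16
The combined Grundy value is 16.

16


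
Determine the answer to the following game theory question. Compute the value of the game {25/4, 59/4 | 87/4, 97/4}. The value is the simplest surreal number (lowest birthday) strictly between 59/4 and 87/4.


Left options: {25/4, 59/4}, max = 59/4
Right options: {87/4, 97/4}, min = 87/4
All options are numbers and max(Left) < min(Right), so by the simplicity theorem the value is the simplest (earliest-born) number strictly between 59/4 and 87/4.
Integers 15 through 21 all lie strictly between 59/4 and 87/4.
Among integers, the simplest (lowest birthday = smallest |n|; 0 is born on day 0, +-n on day n) is 15.
No non-integer in the interval can be simpler: if x is a non-integer in the interval, then floor(x) or ceil(x) also lies in the interval (the interval contains an integer), and both are proper prefixes of x's sign expansion, i.e. born earlier. So the game value is 15.
Game value = 15

15


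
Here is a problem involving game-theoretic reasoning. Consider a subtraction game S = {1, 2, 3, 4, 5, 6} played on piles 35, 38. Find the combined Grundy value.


Subtraction set: {1, 2, 3, 4, 5, 6}
For this subtraction set, G(n) = n mod 7 (period = max + 1 = 7).
Pile 1 (size 35): G(35) = 35 mod 7 = 0
Pile 2 (size 38): G(38) = 38 mod 7 = 3
Total Grundy value = XOR of all: 0 XOR 3 = 3

3


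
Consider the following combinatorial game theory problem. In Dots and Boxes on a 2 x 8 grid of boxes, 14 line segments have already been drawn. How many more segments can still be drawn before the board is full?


Grid: 2 x 8 boxes, i.e. 3 rows and 9 columns of dots.
Horizontal edges: (rows + 1) * cols = 3 * 8 = 24
Vertical edges: rows * (cols + 1) = 2 * 9 = 18
Total edges: 24 + 18 = 42
Edges drawn: 14
Remaining: 42 - 14 = 28

28


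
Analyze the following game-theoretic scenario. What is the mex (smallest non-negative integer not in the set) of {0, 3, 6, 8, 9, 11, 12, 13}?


Set = {0, 3, 6, 8, 9, 11, 12, 13}
0 is in the set.
1 is NOT in the set. This is the mex.
mex = 1

1


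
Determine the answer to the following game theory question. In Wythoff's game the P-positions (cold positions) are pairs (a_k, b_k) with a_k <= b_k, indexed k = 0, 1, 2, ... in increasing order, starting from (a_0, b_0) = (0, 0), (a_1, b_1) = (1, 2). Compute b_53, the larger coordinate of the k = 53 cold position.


By Wythoff's theorem, a_k = floor(k * phi) and b_k = floor(k * phi^2) = a_k + k, where phi = (1 + sqrt(5))/2 is the golden ratio.
phi = (1 + sqrt(5))/2 = 1.618034
phi^2 = phi + 1 = 2.618034
k = 53
k * phi^2 = 53 * 2.618034 = 138.755801
b_53 = floor(k * phi^2) = 138 (check: a_53 + k = 85 + 53 = 138)

138


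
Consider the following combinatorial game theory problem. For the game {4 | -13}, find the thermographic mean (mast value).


Game = {4 | -13}, a switch {a | b} with numbers a > b.
Its thermograph has left wall a - t and right wall b + t, which meet at t = (a - b)/2, where both equal (a + b)/2. So the mast (mean value) is at (a + b)/2.
Mean = (4 + (-13))/2 = -9/2 = -9/2

-9/2


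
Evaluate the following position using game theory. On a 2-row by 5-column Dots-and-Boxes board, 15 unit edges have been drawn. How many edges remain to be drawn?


Grid: 2 x 5 boxes, i.e. 3 rows and 6 columns of dots.
Horizontal edges: (rows + 1) * cols = 3 * 5 = 15
Vertical edges: rows * (cols + 1) = 2 * 6 = 12
Total edges: 15 + 12 = 27
Edges drawn: 15
Remaining: 27 - 15 = 12

12


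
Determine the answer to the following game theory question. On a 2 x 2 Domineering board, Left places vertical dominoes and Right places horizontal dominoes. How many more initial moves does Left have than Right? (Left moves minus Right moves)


Board is 2 x 2 (rows x cols).
Left (vertical) placements: (rows-1) * cols = 1 * 2 = 2
Right (horizontal) placements: rows * (cols-1) = 2 * 1 = 2
Advantage = Left - Right = 2 - 2 = 0

0


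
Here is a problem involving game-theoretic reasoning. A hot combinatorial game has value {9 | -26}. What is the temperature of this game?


The game is {9 | -26}, a switch {a | b} with numbers a > b.
Cooling {a | b} by t gives {a - t | b + t}, which stops being hot when a - t = b + t, i.e. at t = (a - b)/2. So the temperature of a switch is (a - b)/2.
Temperature = (Left option - Right option) / 2
= (9 - (-26)) / 2
= 35 / 2
= 35/2

35/2


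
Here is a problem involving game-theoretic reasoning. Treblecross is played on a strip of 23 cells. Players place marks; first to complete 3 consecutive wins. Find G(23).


Treblecross: place X on empty cells; 3-in-a-row wins.
Playing within two cells of an existing X lets the opponent win at once, so sensible play treats the cells i-2..i+2 around each X as dead. The player left with no safe cell loses, so this is a normal-play take-away game on strips of safe cells.
Placing X at cell i (0-indexed) of a strip of k safe cells leaves independent strips of sizes max(0, i-2) and max(0, k-i-3). Hence G(k) = mex{ G(max(0,i-2)) XOR G(max(0,k-i-3)) : 0 <= i < k }, with G(0) = 0.
G(1): splits (0,0):0^0=0 -> mex({0}) = 1
G(2): splits (0,0):0^0=0 -> mex({0}) = 1
G(3): splits (0,0):0^0=0 -> mex({0}) = 1
G(4): splits (0,1):0^1=1 (0,0):0^0=0 -> mex({0, 1}) = 2
G(5): splits (0,2):0^1=1 (0,1):0^1=1 (0,0):0^0=0 -> mex({0, 1}) = 2
G(6) = mex({1}) = 0
G(7) = mex({0, 1, 2}) = 3
G(8) = mex({0, 1, 2}) = 3
G(9) = mex({0, 2}) = 1
G(10) = mex({0, 2, 3}) = 1
G(11) = mex({0, 3}) = 1
G(12) = mex({1, 3}) = 0
G(13) = mex({0, 1, 2, 3}) = 4
G(14) = mex({0, 1, 2}) = 3
G(15) = mex({0, 1, 2}) = 3
G(16) = mex({0, 1, 2, 4}) = 3
G(17) = mex({0, 1, 3, 4}) = 2
G(18) = mex({0, 1, 3, 4}) = 2
G(19) = mex({0, 1, 3, 5}) = 2
G(20) = mex({0, 1, 2, 3, 5}) = 4
G(21) = mex({0, 1, 2, 3, 5}) = 4
G(22) = mex({1, 2, 6}) = 0
G(23) = mex({0, 1, 2, 3, 4, 6}) = 5
Therefore G(23) = 5.

5


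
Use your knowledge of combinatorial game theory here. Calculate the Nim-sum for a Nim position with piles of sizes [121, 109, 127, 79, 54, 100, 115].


We need the XOR (exclusive or) of all pile sizes.
After XOR-ing pile 1 (size 121): 0 XOR 121 = 121
After XOR-ing pile 2 (size 109): 121 XOR 109 = 20
After XOR-ing pile 3 (size 127): 20 XOR 127 = 107
After XOR-ing pile 4 (size 79): 107 XOR 79 = 36
After XOR-ing pile 5 (size 54): 36 XOR 54 = 18
After XOR-ing pile 6 (size 100): 18 XOR 100 = 118
After XOR-ing pile 7 (size 115): 118 XOR 115 = 5
The Nim-value of this position is 5.

5


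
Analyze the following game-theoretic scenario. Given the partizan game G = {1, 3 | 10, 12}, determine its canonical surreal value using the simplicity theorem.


Left options: {1, 3}, max = 3
Right options: {10, 12}, min = 10
All options are numbers and max(Left) < min(Right), so by the simplicity theorem the value is the simplest (earliest-born) number strictly between 3 and 10.
Integers 4 through 9 all lie strictly between 3 and 10.
Among integers, the simplest (lowest birthday = smallest |n|; 0 is born on day 0, +-n on day n) is 4.
No non-integer in the interval can be simpler: if x is a non-integer in the interval, then floor(x) or ceil(x) also lies in the interval (the interval contains an integer), and both are proper prefixes of x's sign expansion, i.e. born earlier. So the game value is 4.
Game value = 4

4


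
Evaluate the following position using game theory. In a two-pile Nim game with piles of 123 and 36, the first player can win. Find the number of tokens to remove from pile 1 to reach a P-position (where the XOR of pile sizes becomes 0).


Piles: 123 and 36
Current XOR: 123 XOR 36 = 95 (non-zero, so this is an N-position).
To make the XOR zero, we need to find a move that balances the piles.
For pile 1 (size 123): target = 123 XOR 95 = 36
We reduce pile 1 from 123 to 36.
Tokens removed: 123 - 36 = 87
Verification: 36 XOR 36 = 0

87


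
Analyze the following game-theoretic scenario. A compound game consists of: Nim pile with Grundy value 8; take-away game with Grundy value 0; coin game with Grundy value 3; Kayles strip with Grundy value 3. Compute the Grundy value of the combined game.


By the Sprague-Grundy theorem, the Grundy value of a sum of games is the XOR of individual Grundy values.
Nim pile: Grundy value = 8. Running XOR: 0 XOR 8 = 8
take-away game: Grundy value = 0. Running XOR: 8 XOR 0 = 8
coin game: Grundy value = 3. Running XOR: 8 XOR 3 = 11
Kayles strip: Grundy value = 3. Running XOR: 11 XOR 3 = 8
The combined Grundy value is 8.

8


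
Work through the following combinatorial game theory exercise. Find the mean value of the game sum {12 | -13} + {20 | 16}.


G1 = {12 | -13}, G2 = {20 | 16}
Each is a switch {a | b} with numbers a > b; its mean value is (a + b)/2, and mean value is additive over game sums: m(G1 + G2) = m(G1) + m(G2).
Mean of G1 = (12 + (-13))/2 = -1/2 = -1/2
Mean of G2 = (20 + (16))/2 = 36/2 = 18
Mean of G1 + G2 = -1/2 + 18 = 35/2

35/2


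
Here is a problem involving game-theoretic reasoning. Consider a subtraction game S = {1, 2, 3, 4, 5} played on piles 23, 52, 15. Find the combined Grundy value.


Subtraction set: {1, 2, 3, 4, 5}
For this subtraction set, G(n) = n mod 6 (period = max + 1 = 6).
Pile 1 (size 23): G(23) = 23 mod 6 = 5
Pile 2 (size 52): G(52) = 52 mod 6 = 4
Pile 3 (size 15): G(15) = 15 mod 6 = 3
Total Grundy value = XOR of all: 5 XOR 4 XOR 3 = 2

2


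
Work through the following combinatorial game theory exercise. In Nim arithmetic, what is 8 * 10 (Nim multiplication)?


Nim multiplication is bilinear over XOR: (u XOR v) * w = (u*w) XOR (v*w).
So we split each operand into its bit components and XOR the pairwise Nim products.
8 = 8 (as XOR of powers of 2).
10 = 2 + 8 (as XOR of powers of 2).
Using the standard Nim-product table on single bits:
  2*2 = 3,   2*4 = 8,   2*8 = 12,
  4*4 = 6,   4*8 = 11,  8*8 = 13,
and  1*x = x (identity), k*l = l*k (commutative).
Pairwise Nim products:
  8 * 2 = 12
  8 * 8 = 13
XOR them: 12 XOR 13 = 1.
Result: 8 * 10 = 1 (in Nim).

1


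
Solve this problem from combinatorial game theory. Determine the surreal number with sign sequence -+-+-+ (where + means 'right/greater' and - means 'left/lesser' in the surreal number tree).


Sign expansion: -+-+-+
Rule: track bounds (lo, hi), initially (-inf, +inf). On '+', the current value becomes lo and we move to the simplest number in (value, hi): value + 1 if hi = +inf, otherwise the midpoint (value + hi)/2. On '-', the current value becomes hi and we move to value - 1 if lo = -inf, otherwise the midpoint (lo + value)/2.
Start at 0.
Step 1: sign = -, move left. Bounds: (-inf, 0). Value = -1
Step 2: sign = +, move right. Bounds: (-1, 0). Value = -1/2
Step 3: sign = -, move left. Bounds: (-1, -1/2). Value = -3/4
Step 4: sign = +, move right. Bounds: (-3/4, -1/2). Value = -5/8
Step 5: sign = -, move left. Bounds: (-3/4, -5/8). Value = -11/16
Step 6: sign = +, move right. Bounds: (-11/16, -5/8). Value = -21/32
The surreal number with sign expansion -+-+-+ is -21/32.

-21/32


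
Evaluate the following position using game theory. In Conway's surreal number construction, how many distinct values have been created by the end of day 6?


Day 0: {|} = 0 is born. Count = 1.
Day n: the number of surreal numbers born by day n is 2^(n+1) - 1.
By day 0: 2^1 - 1 = 1
By day 1: 2^2 - 1 = 3
By day 2: 2^3 - 1 = 7
By day 3: 2^4 - 1 = 15
By day 4: 2^5 - 1 = 31
By day 5: 2^6 - 1 = 63
By day 6: 2^7 - 1 = 127
By day 6: 127 surreal numbers.

127


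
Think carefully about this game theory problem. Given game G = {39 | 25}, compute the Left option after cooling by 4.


Original game: {39 | 25} (a switch {a | b} with a > b).
Cooling by t (for t below the temperature (a - b)/2 = 7) taxes each move by t: {a | b} cooled by t is {a - t | b + t}.
Cooling amount: t = 4
Cooled Left option: 39 - 4 = 35
Cooled Right option: 25 + 4 = 29
Cooled game: {35 | 29}
Left option = 35

35


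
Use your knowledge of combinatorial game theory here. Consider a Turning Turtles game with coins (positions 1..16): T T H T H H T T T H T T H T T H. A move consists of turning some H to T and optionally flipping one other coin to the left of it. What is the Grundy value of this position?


Coins: T T H T H H T T T H T T H T T H
Key fact: a single head at position k behaves exactly like a Nim heap of size k (turning it to T and optionally flipping a coin at j < k corresponds to moving the heap from k to j, or to 0), and heads combine as a disjunctive sum (two heads at the same place would cancel, matching j XOR j = 0). So the Nim-value is the XOR of the 1-indexed positions of the heads.
Face-up positions (1-indexed): [3, 5, 6, 10, 13, 16]
XOR 0 with 3: 0 XOR 3 = 3
XOR 3 with 5: 3 XOR 5 = 6
XOR 6 with 6: 6 XOR 6 = 0
XOR 0 with 10: 0 XOR 10 = 10
XOR 10 with 13: 10 XOR 13 = 7
XOR 7 with 16: 7 XOR 16 = 23
Nim-value = 23

23


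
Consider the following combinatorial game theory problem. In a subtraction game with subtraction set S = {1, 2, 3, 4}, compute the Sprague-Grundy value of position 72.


The subtraction set is S = {1, 2, 3, 4}.
G(k) = mex{ G(k - s) : s in S, s <= k }. We compute iteratively: G(0) = 0.
G(1) = mex({0}) = 1
G(2) = mex({0, 1}) = 2
G(3) = mex({0, 1, 2}) = 3
G(4) = mex({0, 1, 2, 3}) = 4
G(5) = mex({1, 2, 3, 4}) = 0
G(6) = mex({0, 2, 3, 4}) = 1
G(7) = mex({0, 1, 3, 4}) = 2
G(8) = mex({0, 1, 2, 4}) = 3
Observe that G(5)..G(8) = 0, 1, 2, 3 repeats G(0)..G(3) = 0, 1, 2, 3.
For k >= max(S) = 4, G(k) is determined by the previous 4 values G(k-4)..G(k-1); a window of 4 consecutive values has recurred shifted by 5, so by induction G(k + 5) = G(k) for all k >= 0: the sequence is periodic from the start with period 5.
One period: G(0..4) = 0, 1, 2, 3, 4.
72 mod 5 = 2, so G(72) = G(2) = 2.

2


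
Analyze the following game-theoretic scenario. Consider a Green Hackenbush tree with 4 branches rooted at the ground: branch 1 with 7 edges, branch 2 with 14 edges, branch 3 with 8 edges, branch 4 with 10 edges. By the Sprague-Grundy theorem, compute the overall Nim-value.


The tree has 4 branches from the ground vertex.
In Green Hackenbush, the Nim-value of a simple path of length k is k.
Branch 1: length 7, Nim-value = 7
Branch 2: length 14, Nim-value = 14
Branch 3: length 8, Nim-value = 8
Branch 4: length 10, Nim-value = 10
Total Nim-value = XOR of all branch values:
0 XOR 7 = 7
7 XOR 14 = 9
9 XOR 8 = 1
1 XOR 10 = 11
Nim-value of the tree = 11

11
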